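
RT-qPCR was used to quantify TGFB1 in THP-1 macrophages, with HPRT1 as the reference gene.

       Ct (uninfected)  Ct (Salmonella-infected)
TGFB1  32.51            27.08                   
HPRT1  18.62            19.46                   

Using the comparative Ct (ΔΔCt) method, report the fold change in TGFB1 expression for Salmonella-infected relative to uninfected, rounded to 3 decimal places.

77.172

ΔCt(uninfected) = 32.510 − 18.620 = 13.890
ΔCt(Salmonella-infected) = 27.080 − 19.460 = 7.620
ΔΔCt = 7.620 − 13.890 = -6.270
Fold change = 2^(−(-6.270)) = 2^6.270 = 77.1717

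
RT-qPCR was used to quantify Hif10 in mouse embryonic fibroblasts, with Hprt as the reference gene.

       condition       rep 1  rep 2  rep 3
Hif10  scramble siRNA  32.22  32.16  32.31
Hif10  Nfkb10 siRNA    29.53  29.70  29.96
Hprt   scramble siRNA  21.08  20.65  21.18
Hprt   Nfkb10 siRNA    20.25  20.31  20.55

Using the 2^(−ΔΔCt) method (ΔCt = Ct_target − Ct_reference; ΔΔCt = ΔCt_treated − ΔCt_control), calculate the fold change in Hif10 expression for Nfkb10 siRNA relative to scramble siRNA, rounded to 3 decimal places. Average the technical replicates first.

Mean Ct: Hif10 scramble siRNA 32.230; Hif10 Nfkb10 siRNA 29.730; Hprt scramble siRNA 20.970; Hprt Nfkb10 siRNA 20.370
ΔCt(scramble siRNA) = 32.230 − 20.970 = 11.260
ΔCt(Nfkb10 siRNA) = 29.730 − 20.370 = 9.360
ΔΔCt = 9.360 − 11.260 = -1.900
Fold change = 2^(−(-1.900)) = 2^1.900 = 3.7321

3.732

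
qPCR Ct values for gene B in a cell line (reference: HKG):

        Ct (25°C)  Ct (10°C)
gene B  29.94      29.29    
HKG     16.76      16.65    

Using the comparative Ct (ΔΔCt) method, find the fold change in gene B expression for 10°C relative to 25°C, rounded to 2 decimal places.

ΔCt(25°C) = 29.940 − 16.760 = 13.180
ΔCt(10°C) = 29.290 − 16.650 = 12.640
ΔΔCt = 12.640 − 13.180 = -0.540
Fold change = 2^(−(-0.540)) = 2^0.540 = 1.454

1.45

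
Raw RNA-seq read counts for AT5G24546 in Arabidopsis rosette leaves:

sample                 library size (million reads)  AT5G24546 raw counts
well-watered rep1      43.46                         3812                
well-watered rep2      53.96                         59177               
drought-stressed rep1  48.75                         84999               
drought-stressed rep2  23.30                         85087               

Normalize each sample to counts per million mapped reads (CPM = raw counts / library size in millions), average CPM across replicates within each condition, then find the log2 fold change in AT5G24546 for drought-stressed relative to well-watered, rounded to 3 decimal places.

CPM(well-watered rep1) = 3812 / 43.46 = 87.7128
CPM(well-watered rep2) = 59177 / 53.96 = 1096.6827
CPM(drought-stressed rep1) = 84999 / 48.75 = 1743.5692
CPM(drought-stressed rep2) = 85087 / 23.30 = 3651.8026
mean CPM(well-watered) = 592.1978; mean CPM(drought-stressed) = 2697.6859
Fold change = 2697.6859 / 592.1978 = 4.55538
log2(4.55538) = 2.1876

2.188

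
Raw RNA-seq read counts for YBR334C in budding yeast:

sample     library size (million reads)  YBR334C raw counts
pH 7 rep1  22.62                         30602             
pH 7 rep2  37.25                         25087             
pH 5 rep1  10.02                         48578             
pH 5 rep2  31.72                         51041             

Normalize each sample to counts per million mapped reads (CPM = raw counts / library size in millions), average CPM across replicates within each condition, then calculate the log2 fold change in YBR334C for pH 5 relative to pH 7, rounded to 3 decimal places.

CPM(pH 7 rep1) = 30602 / 22.62 = 1352.8736
CPM(pH 7 rep2) = 25087 / 37.25 = 673.4765
CPM(pH 5 rep1) = 48578 / 10.02 = 4848.1038
CPM(pH 5 rep2) = 51041 / 31.72 = 1609.1110
mean CPM(pH 7) = 1013.1750; mean CPM(pH 5) = 3228.6074
Fold change = 3228.6074 / 1013.1750 = 3.18662
log2(3.18662) = 1.6720

1.672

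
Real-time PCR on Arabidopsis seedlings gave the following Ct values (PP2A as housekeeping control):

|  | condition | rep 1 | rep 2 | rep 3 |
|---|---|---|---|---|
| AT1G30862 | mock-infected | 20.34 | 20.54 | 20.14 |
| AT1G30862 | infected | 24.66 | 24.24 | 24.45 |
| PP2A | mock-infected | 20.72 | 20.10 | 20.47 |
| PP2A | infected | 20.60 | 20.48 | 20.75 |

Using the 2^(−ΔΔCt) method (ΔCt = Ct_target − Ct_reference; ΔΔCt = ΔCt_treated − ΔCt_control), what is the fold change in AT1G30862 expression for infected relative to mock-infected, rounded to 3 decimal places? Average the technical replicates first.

0.066

Mean Ct: AT1G30862 mock-infected 20.340; AT1G30862 infected 24.450; PP2A mock-infected 20.430; PP2A infected 20.610
ΔCt(mock-infected) = 20.340 − 20.430 = -0.090
ΔCt(infected) = 24.450 − 20.610 = 3.840
ΔΔCt = 3.840 − (-0.090) = 3.930
Fold change = 2^(−3.930) = 0.0656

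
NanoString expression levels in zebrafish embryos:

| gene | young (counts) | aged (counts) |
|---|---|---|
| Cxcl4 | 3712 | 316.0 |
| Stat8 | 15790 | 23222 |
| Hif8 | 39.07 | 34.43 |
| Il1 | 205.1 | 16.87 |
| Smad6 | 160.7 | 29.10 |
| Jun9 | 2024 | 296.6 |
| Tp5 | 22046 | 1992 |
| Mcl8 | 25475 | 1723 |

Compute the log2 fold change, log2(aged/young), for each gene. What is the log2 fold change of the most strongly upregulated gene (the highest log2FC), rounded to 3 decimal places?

0.556

log2(316.0/3712) = -3.554  (Cxcl4)
log2(23222/15790) = 0.556  (Stat8)
log2(34.43/39.07) = -0.182  (Hif8)
log2(16.87/205.1) = -3.604  (Il1)
log2(29.10/160.7) = -2.465  (Smad6)
log2(296.6/2024) = -2.771  (Jun9)
log2(1992/22046) = -3.468  (Tp5)
log2(1723/25475) = -3.886  (Mcl8)
Stat8 is most strongly upregulated.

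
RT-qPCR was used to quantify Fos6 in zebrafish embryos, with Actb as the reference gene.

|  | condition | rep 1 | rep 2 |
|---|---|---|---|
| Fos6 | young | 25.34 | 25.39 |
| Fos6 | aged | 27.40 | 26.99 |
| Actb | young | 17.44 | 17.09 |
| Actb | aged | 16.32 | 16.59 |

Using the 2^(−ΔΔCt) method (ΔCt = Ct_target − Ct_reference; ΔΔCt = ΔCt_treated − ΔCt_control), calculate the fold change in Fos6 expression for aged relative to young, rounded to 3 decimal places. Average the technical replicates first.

0.160

Mean Ct: Fos6 young 25.365; Fos6 aged 27.195; Actb young 17.265; Actb aged 16.455
ΔCt(young) = 25.365 − 17.265 = 8.100
ΔCt(aged) = 27.195 − 16.455 = 10.740
ΔΔCt = 10.740 − 8.100 = 2.640
Fold change = 2^(−2.640) = 0.1604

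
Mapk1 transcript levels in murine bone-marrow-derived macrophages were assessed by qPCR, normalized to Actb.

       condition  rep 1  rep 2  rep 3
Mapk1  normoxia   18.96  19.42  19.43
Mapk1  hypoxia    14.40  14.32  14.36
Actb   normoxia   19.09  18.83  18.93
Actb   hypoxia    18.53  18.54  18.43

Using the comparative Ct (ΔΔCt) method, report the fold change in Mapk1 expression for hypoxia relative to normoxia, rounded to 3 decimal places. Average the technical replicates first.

Mean Ct: Mapk1 normoxia 19.270; Mapk1 hypoxia 14.360; Actb normoxia 18.950; Actb hypoxia 18.500
ΔCt(normoxia) = 19.270 − 18.950 = 0.320
ΔCt(hypoxia) = 14.360 − 18.500 = -4.140
ΔΔCt = -4.140 − 0.320 = -4.460
Fold change = 2^(−(-4.460)) = 2^4.460 = 22.0087

22.009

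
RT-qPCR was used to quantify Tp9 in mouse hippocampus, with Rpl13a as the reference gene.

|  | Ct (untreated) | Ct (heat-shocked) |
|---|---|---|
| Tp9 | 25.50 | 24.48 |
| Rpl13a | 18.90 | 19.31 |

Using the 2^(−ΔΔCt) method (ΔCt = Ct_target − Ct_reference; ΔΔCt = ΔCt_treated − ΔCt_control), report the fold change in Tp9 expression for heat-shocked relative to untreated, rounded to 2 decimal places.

2.69

ΔCt(untreated) = 25.500 − 18.900 = 6.600
ΔCt(heat-shocked) = 24.480 − 19.310 = 5.170
ΔΔCt = 5.170 − 6.600 = -1.430
Fold change = 2^(−(-1.430)) = 2^1.430 = 2.694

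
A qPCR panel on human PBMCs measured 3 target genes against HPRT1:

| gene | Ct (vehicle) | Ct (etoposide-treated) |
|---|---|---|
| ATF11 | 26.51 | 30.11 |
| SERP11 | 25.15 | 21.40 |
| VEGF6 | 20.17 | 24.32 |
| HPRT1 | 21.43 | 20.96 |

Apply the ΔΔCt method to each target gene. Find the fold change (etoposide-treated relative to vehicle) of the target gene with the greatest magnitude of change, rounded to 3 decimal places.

ATF11: ΔΔCt = (30.11−20.96) − (26.51−21.43) = 9.15 − 5.08 = 4.07; fold change = 2^-4.07 = 0.060
SERP11: ΔΔCt = (21.40−20.96) − (25.15−21.43) = 0.44 − 3.72 = -3.28; fold change = 2^3.28 = 9.714
VEGF6: ΔΔCt = (24.32−20.96) − (20.17−21.43) = 3.36 − (-1.26) = 4.62; fold change = 2^-4.62 = 0.041
VEGF6 has the largest |ΔΔCt| = 4.62.

0.041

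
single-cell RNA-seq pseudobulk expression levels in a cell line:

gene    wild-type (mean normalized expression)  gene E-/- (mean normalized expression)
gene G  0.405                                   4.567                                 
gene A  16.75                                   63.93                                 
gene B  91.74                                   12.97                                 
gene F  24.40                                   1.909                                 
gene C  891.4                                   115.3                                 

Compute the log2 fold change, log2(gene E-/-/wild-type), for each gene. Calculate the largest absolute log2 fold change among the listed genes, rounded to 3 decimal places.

3.676

log2(4.567/0.405) = 3.495  (gene G)
log2(63.93/16.75) = 1.932  (gene A)
log2(12.97/91.74) = -2.822  (gene B)
log2(1.909/24.40) = -3.676  (gene F)
log2(115.3/891.4) = -2.951  (gene C)
The largest magnitude belongs to gene F.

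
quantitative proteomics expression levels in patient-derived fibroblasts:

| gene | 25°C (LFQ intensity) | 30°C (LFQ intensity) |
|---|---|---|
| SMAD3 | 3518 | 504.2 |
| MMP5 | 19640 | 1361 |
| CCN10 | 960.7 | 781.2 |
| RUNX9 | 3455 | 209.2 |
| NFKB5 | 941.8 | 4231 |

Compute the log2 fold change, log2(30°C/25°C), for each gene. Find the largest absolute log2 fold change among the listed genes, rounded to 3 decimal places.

4.046

log2(504.2/3518) = -2.803  (SMAD3)
log2(1361/19640) = -3.851  (MMP5)
log2(781.2/960.7) = -0.298  (CCN10)
log2(209.2/3455) = -4.046  (RUNX9)
log2(4231/941.8) = 2.168  (NFKB5)
The largest magnitude belongs to RUNX9.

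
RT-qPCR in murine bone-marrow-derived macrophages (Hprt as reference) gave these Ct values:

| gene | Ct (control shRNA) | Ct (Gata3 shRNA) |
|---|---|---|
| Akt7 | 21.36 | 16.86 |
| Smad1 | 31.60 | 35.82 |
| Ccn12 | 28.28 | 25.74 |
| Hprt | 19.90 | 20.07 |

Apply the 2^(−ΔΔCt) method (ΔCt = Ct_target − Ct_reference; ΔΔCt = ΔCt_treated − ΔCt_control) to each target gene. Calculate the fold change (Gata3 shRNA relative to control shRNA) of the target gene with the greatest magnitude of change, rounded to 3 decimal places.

25.457

Akt7: ΔΔCt = (16.86−20.07) − (21.36−19.90) = -3.21 − 1.46 = -4.67; fold change = 2^4.67 = 25.457
Smad1: ΔΔCt = (35.82−20.07) − (31.60−19.90) = 15.75 − 11.70 = 4.05; fold change = 2^-4.05 = 0.060
Ccn12: ΔΔCt = (25.74−20.07) − (28.28−19.90) = 5.67 − 8.38 = -2.71; fold change = 2^2.71 = 6.543
Akt7 has the largest |ΔΔCt| = 4.67.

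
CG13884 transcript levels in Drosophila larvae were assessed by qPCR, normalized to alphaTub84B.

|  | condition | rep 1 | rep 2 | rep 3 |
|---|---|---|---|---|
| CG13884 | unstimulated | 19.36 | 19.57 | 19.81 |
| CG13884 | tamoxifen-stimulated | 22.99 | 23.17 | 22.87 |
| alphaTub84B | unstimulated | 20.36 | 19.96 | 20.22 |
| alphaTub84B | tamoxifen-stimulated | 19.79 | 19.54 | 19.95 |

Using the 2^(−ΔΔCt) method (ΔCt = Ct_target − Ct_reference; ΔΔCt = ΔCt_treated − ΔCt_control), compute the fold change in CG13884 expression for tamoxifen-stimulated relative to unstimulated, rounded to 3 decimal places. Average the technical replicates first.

Mean Ct: CG13884 unstimulated 19.580; CG13884 tamoxifen-stimulated 23.010; alphaTub84B unstimulated 20.180; alphaTub84B tamoxifen-stimulated 19.760
ΔCt(unstimulated) = 19.580 − 20.180 = -0.600
ΔCt(tamoxifen-stimulated) = 23.010 − 19.760 = 3.250
ΔΔCt = 3.250 − (-0.600) = 3.850
Fold change = 2^(−3.850) = 0.0693

0.069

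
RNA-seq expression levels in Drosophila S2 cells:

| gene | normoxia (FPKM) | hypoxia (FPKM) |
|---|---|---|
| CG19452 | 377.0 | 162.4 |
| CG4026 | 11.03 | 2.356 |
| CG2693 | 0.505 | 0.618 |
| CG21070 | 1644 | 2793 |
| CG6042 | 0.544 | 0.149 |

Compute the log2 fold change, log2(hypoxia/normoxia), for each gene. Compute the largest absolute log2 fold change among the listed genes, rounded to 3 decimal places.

2.227

log2(162.4/377.0) = -1.215  (CG19452)
log2(2.356/11.03) = -2.227  (CG4026)
log2(0.618/0.505) = 0.291  (CG2693)
log2(2793/1644) = 0.765  (CG21070)
log2(0.149/0.544) = -1.868  (CG6042)
The largest magnitude belongs to CG4026.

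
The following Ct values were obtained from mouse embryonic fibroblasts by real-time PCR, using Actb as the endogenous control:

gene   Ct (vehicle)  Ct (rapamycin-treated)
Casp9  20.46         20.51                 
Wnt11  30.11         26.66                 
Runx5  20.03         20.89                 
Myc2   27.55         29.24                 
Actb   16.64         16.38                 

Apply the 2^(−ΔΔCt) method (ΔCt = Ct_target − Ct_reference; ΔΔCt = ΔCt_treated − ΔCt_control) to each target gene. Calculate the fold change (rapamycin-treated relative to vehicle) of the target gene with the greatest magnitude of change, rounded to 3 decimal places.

9.126

Casp9: ΔΔCt = (20.51−16.38) − (20.46−16.64) = 4.13 − 3.82 = 0.31; fold change = 2^-0.31 = 0.807
Wnt11: ΔΔCt = (26.66−16.38) − (30.11−16.64) = 10.28 − 13.47 = -3.19; fold change = 2^3.19 = 9.126
Runx5: ΔΔCt = (20.89−16.38) − (20.03−16.64) = 4.51 − 3.39 = 1.12; fold change = 2^-1.12 = 0.460
Myc2: ΔΔCt = (29.24−16.38) − (27.55−16.64) = 12.86 − 10.91 = 1.95; fold change = 2^-1.95 = 0.259
Wnt11 has the largest |ΔΔCt| = 3.19.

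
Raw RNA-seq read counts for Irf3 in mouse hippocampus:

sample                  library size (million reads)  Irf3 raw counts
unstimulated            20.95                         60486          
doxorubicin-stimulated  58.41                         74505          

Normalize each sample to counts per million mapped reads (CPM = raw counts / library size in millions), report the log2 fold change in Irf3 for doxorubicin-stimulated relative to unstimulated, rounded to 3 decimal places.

CPM(unstimulated) = 60486 / 20.95 = 2887.1599
CPM(doxorubicin-stimulated) = 74505 / 58.41 = 1275.5521
Fold change = 1275.5521 / 2887.1599 = 0.44180
log2(0.44180) = -1.1785

-1.179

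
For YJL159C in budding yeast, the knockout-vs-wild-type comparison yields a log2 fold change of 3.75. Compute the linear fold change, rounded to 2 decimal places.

13.45

Fold change = 2^(3.75) = 13.454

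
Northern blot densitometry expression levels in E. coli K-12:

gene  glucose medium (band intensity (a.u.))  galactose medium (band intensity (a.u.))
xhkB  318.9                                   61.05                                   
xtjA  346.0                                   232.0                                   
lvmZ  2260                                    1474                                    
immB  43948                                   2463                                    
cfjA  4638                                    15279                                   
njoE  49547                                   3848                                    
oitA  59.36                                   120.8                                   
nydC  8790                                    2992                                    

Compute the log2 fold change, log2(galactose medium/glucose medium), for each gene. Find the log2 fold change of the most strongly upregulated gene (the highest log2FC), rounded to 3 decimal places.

log2(61.05/318.9) = -2.385  (xhkB)
log2(232.0/346.0) = -0.577  (xtjA)
log2(1474/2260) = -0.617  (lvmZ)
log2(2463/43948) = -4.157  (immB)
log2(15279/4638) = 1.720  (cfjA)
log2(3848/49547) = -3.687  (njoE)
log2(120.8/59.36) = 1.025  (oitA)
log2(2992/8790) = -1.555  (nydC)
cfjA is most strongly upregulated.

1.720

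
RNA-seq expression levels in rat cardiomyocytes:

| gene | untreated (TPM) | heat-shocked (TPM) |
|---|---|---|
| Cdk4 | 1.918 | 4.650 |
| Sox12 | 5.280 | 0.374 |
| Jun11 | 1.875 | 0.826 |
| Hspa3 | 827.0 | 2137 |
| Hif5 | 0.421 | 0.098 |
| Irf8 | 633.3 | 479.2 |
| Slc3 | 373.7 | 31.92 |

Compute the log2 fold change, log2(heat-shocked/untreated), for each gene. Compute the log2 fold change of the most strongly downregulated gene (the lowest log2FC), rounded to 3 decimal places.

-3.819

log2(4.650/1.918) = 1.278  (Cdk4)
log2(0.374/5.280) = -3.819  (Sox12)
log2(0.826/1.875) = -1.183  (Jun11)
log2(2137/827.0) = 1.370  (Hspa3)
log2(0.098/0.421) = -2.103  (Hif5)
log2(479.2/633.3) = -0.402  (Irf8)
log2(31.92/373.7) = -3.549  (Slc3)
Sox12 is most strongly downregulated.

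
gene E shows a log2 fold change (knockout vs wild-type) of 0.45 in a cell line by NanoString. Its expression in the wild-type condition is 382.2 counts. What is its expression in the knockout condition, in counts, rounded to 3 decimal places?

Fold change = 2^(0.45) = 1.3660
knockout expression = 382.2 × 1.3660 = 522.101

522.101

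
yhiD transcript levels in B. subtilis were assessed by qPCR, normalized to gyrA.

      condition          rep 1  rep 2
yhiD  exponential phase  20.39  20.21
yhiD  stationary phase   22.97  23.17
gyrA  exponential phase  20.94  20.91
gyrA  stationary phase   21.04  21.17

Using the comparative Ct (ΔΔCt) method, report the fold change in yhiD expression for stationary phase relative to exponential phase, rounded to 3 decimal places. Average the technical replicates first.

Mean Ct: yhiD exponential phase 20.300; yhiD stationary phase 23.070; gyrA exponential phase 20.925; gyrA stationary phase 21.105
ΔCt(exponential phase) = 20.300 − 20.925 = -0.625
ΔCt(stationary phase) = 23.070 − 21.105 = 1.965
ΔΔCt = 1.965 − (-0.625) = 2.590
Fold change = 2^(−2.590) = 0.1661

0.166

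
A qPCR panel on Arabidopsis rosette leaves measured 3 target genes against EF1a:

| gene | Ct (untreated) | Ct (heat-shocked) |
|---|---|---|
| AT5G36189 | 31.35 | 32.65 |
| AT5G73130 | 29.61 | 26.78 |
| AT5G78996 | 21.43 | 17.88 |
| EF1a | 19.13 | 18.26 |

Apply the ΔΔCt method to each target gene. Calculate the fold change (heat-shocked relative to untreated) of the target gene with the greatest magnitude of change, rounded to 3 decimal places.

6.409

AT5G36189: ΔΔCt = (32.65−18.26) − (31.35−19.13) = 14.39 − 12.22 = 2.17; fold change = 2^-2.17 = 0.222
AT5G73130: ΔΔCt = (26.78−18.26) − (29.61−19.13) = 8.52 − 10.48 = -1.96; fold change = 2^1.96 = 3.891
AT5G78996: ΔΔCt = (17.88−18.26) − (21.43−19.13) = -0.38 − 2.30 = -2.68; fold change = 2^2.68 = 6.409
AT5G78996 has the largest |ΔΔCt| = 2.68.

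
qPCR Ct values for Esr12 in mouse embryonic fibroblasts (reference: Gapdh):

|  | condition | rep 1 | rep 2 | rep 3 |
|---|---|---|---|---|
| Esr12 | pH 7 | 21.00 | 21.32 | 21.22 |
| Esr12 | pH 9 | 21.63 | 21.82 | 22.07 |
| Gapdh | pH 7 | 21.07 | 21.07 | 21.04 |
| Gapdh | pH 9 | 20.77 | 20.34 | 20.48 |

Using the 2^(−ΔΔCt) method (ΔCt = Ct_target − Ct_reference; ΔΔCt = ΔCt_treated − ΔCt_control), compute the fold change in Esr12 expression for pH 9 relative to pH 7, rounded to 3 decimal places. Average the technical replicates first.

0.438

Mean Ct: Esr12 pH 7 21.180; Esr12 pH 9 21.840; Gapdh pH 7 21.060; Gapdh pH 9 20.530
ΔCt(pH 7) = 21.180 − 21.060 = 0.120
ΔCt(pH 9) = 21.840 − 20.530 = 1.310
ΔΔCt = 1.310 − 0.120 = 1.190
Fold change = 2^(−1.190) = 0.4383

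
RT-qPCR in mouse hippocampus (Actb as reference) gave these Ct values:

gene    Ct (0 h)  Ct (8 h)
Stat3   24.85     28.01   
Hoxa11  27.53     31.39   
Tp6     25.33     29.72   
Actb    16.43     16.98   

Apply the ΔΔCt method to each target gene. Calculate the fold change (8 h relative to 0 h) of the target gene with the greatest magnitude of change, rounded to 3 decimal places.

0.070

Stat3: ΔΔCt = (28.01−16.98) − (24.85−16.43) = 11.03 − 8.42 = 2.61; fold change = 2^-2.61 = 0.164
Hoxa11: ΔΔCt = (31.39−16.98) − (27.53−16.43) = 14.41 − 11.10 = 3.31; fold change = 2^-3.31 = 0.101
Tp6: ΔΔCt = (29.72−16.98) − (25.33−16.43) = 12.74 − 8.90 = 3.84; fold change = 2^-3.84 = 0.070
Tp6 has the largest |ΔΔCt| = 3.84.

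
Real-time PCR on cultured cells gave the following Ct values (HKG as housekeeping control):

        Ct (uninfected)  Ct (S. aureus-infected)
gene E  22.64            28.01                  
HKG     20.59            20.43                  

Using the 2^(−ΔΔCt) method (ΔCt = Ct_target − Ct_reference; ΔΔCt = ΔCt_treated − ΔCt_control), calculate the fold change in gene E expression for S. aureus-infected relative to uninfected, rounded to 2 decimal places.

0.02

ΔCt(uninfected) = 22.640 − 20.590 = 2.050
ΔCt(S. aureus-infected) = 28.010 − 20.430 = 7.580
ΔΔCt = 7.580 − 2.050 = 5.530
Fold change = 2^(−5.530) = 0.022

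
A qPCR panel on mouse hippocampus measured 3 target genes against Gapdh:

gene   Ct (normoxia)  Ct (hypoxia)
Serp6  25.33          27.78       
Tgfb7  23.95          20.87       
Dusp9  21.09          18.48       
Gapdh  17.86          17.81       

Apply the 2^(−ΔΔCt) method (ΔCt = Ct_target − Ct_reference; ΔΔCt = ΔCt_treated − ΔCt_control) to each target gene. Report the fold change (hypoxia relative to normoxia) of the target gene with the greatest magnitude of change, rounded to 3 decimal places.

8.168

Serp6: ΔΔCt = (27.78−17.81) − (25.33−17.86) = 9.97 − 7.47 = 2.50; fold change = 2^-2.50 = 0.177
Tgfb7: ΔΔCt = (20.87−17.81) − (23.95−17.86) = 3.06 − 6.09 = -3.03; fold change = 2^3.03 = 8.168
Dusp9: ΔΔCt = (18.48−17.81) − (21.09−17.86) = 0.67 − 3.23 = -2.56; fold change = 2^2.56 = 5.897
Tgfb7 has the largest |ΔΔCt| = 3.03.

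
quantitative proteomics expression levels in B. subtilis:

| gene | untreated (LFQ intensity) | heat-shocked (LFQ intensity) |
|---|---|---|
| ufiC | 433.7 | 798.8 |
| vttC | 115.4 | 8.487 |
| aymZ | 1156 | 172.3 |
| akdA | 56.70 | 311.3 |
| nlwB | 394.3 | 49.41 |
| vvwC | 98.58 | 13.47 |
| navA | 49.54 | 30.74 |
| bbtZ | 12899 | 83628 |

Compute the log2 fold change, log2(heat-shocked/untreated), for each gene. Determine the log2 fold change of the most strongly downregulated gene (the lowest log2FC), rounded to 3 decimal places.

log2(798.8/433.7) = 0.881  (ufiC)
log2(8.487/115.4) = -3.765  (vttC)
log2(172.3/1156) = -2.746  (aymZ)
log2(311.3/56.70) = 2.457  (akdA)
log2(49.41/394.3) = -2.996  (nlwB)
log2(13.47/98.58) = -2.872  (vvwC)
log2(30.74/49.54) = -0.688  (navA)
log2(83628/12899) = 2.697  (bbtZ)
vttC is most strongly downregulated.

-3.765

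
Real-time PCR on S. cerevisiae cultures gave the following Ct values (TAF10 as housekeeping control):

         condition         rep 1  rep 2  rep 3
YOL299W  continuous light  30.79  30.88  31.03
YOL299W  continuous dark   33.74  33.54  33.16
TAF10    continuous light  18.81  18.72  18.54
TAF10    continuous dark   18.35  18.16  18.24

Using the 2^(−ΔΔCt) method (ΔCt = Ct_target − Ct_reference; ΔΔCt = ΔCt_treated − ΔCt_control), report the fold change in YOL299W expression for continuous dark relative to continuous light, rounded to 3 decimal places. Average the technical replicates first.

Mean Ct: YOL299W continuous light 30.900; YOL299W continuous dark 33.480; TAF10 continuous light 18.690; TAF10 continuous dark 18.250
ΔCt(continuous light) = 30.900 − 18.690 = 12.210
ΔCt(continuous dark) = 33.480 − 18.250 = 15.230
ΔΔCt = 15.230 − 12.210 = 3.020
Fold change = 2^(−3.020) = 0.1233

0.123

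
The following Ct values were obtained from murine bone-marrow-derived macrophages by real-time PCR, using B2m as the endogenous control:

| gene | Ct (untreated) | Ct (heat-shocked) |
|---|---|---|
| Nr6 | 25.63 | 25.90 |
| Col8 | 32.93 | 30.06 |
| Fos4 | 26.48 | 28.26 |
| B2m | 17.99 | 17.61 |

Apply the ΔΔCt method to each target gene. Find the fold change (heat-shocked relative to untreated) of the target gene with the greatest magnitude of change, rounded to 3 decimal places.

5.618

Nr6: ΔΔCt = (25.90−17.61) − (25.63−17.99) = 8.29 − 7.64 = 0.65; fold change = 2^-0.65 = 0.637
Col8: ΔΔCt = (30.06−17.61) − (32.93−17.99) = 12.45 − 14.94 = -2.49; fold change = 2^2.49 = 5.618
Fos4: ΔΔCt = (28.26−17.61) − (26.48−17.99) = 10.65 − 8.49 = 2.16; fold change = 2^-2.16 = 0.224
Col8 has the largest |ΔΔCt| = 2.49.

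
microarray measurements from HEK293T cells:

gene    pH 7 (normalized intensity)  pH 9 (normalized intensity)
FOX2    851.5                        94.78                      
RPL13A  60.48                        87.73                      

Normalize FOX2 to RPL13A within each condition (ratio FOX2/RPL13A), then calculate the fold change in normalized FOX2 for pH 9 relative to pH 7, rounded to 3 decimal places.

0.077

FOX2/RPL13A (pH 7) = 851.5 / 60.48 = 14.079
FOX2/RPL13A (pH 9) = 94.78 / 87.73 = 1.0804
Fold change = 1.0804 / 14.079 = 0.0767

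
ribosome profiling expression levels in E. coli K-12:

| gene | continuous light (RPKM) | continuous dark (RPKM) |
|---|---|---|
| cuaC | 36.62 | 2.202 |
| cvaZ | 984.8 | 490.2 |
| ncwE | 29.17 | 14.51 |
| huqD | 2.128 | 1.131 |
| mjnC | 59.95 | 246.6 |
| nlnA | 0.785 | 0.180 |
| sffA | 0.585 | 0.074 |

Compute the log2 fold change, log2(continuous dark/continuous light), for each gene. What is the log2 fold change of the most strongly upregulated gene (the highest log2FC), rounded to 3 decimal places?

2.040

log2(2.202/36.62) = -4.056  (cuaC)
log2(490.2/984.8) = -1.006  (cvaZ)
log2(14.51/29.17) = -1.007  (ncwE)
log2(1.131/2.128) = -0.912  (huqD)
log2(246.6/59.95) = 2.040  (mjnC)
log2(0.180/0.785) = -2.125  (nlnA)
log2(0.074/0.585) = -2.983  (sffA)
mjnC is most strongly upregulated.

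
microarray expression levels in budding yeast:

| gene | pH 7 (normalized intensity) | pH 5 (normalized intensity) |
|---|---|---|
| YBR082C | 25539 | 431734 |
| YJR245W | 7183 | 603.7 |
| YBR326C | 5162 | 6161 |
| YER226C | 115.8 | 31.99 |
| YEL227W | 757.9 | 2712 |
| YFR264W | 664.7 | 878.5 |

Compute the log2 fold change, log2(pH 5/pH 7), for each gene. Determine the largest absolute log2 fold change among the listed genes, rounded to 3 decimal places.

4.079

log2(431734/25539) = 4.079  (YBR082C)
log2(603.7/7183) = -3.573  (YJR245W)
log2(6161/5162) = 0.255  (YBR326C)
log2(31.99/115.8) = -1.856  (YER226C)
log2(2712/757.9) = 1.839  (YEL227W)
log2(878.5/664.7) = 0.402  (YFR264W)
The largest magnitude belongs to YBR082C.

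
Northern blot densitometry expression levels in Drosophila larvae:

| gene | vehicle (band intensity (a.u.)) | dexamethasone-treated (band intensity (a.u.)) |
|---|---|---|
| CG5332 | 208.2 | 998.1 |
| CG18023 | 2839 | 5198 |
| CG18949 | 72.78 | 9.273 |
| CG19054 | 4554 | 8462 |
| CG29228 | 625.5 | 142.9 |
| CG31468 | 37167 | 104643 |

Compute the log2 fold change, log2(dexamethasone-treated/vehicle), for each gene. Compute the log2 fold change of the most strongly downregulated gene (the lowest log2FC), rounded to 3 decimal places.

log2(998.1/208.2) = 2.261  (CG5332)
log2(5198/2839) = 0.873  (CG18023)
log2(9.273/72.78) = -2.972  (CG18949)
log2(8462/4554) = 0.894  (CG19054)
log2(142.9/625.5) = -2.130  (CG29228)
log2(104643/37167) = 1.493  (CG31468)
CG18949 is most strongly downregulated.

-2.972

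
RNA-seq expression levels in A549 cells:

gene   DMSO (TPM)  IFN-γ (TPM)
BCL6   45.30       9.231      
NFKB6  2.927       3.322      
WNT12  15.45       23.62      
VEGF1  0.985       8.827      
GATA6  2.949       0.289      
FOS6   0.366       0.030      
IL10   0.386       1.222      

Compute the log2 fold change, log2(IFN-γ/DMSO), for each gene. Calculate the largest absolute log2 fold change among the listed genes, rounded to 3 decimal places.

log2(9.231/45.30) = -2.295  (BCL6)
log2(3.322/2.927) = 0.183  (NFKB6)
log2(23.62/15.45) = 0.612  (WNT12)
log2(8.827/0.985) = 3.164  (VEGF1)
log2(0.289/2.949) = -3.351  (GATA6)
log2(0.030/0.366) = -3.609  (FOS6)
log2(1.222/0.386) = 1.663  (IL10)
The largest magnitude belongs to FOS6.

3.609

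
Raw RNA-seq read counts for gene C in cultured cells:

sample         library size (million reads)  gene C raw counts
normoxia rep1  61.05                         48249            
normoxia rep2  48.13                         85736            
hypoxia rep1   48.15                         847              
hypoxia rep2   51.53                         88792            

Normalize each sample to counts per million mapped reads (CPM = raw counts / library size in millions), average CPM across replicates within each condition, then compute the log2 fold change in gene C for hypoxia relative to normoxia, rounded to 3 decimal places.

-0.563

CPM(normoxia rep1) = 48249 / 61.05 = 790.3194
CPM(normoxia rep2) = 85736 / 48.13 = 1781.3422
CPM(hypoxia rep1) = 847 / 48.15 = 17.5909
CPM(hypoxia rep2) = 88792 / 51.53 = 1723.1127
mean CPM(normoxia) = 1285.8308; mean CPM(hypoxia) = 870.3518
Fold change = 870.3518 / 1285.8308 = 0.67688
log2(0.67688) = -0.5630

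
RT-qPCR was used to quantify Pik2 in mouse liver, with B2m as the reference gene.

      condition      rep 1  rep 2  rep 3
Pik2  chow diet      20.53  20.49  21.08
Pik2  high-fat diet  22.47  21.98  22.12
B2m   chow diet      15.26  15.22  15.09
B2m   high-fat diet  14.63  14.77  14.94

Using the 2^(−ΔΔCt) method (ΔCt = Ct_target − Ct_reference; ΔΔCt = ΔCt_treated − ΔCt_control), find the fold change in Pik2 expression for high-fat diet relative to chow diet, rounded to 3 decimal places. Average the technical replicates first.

Mean Ct: Pik2 chow diet 20.700; Pik2 high-fat diet 22.190; B2m chow diet 15.190; B2m high-fat diet 14.780
ΔCt(chow diet) = 20.700 − 15.190 = 5.510
ΔCt(high-fat diet) = 22.190 − 14.780 = 7.410
ΔΔCt = 7.410 − 5.510 = 1.900
Fold change = 2^(−1.900) = 0.2679

0.268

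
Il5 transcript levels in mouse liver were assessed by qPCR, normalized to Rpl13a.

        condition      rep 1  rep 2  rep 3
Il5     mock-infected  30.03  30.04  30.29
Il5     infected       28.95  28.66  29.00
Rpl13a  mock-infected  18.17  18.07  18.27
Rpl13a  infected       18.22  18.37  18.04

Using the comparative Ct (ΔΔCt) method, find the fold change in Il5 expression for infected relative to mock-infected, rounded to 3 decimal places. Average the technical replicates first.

2.445

Mean Ct: Il5 mock-infected 30.120; Il5 infected 28.870; Rpl13a mock-infected 18.170; Rpl13a infected 18.210
ΔCt(mock-infected) = 30.120 − 18.170 = 11.950
ΔCt(infected) = 28.870 − 18.210 = 10.660
ΔΔCt = 10.660 − 11.950 = -1.290
Fold change = 2^(−(-1.290)) = 2^1.290 = 2.4453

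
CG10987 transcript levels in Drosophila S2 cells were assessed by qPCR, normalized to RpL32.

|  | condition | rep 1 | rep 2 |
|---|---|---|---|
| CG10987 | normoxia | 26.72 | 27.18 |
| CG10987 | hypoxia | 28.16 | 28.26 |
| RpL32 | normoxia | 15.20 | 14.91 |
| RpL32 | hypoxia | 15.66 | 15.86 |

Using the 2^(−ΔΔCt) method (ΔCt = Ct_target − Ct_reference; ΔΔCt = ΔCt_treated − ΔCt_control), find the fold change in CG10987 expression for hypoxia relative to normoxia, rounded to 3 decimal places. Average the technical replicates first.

0.681

Mean Ct: CG10987 normoxia 26.950; CG10987 hypoxia 28.210; RpL32 normoxia 15.055; RpL32 hypoxia 15.760
ΔCt(normoxia) = 26.950 − 15.055 = 11.895
ΔCt(hypoxia) = 28.210 − 15.760 = 12.450
ΔΔCt = 12.450 − 11.895 = 0.555
Fold change = 2^(−0.555) = 0.6807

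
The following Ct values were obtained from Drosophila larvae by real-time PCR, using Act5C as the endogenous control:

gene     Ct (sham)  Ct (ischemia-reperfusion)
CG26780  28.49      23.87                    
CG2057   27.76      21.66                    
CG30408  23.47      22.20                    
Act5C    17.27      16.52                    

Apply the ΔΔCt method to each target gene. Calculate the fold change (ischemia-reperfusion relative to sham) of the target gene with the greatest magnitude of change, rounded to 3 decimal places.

CG26780: ΔΔCt = (23.87−16.52) − (28.49−17.27) = 7.35 − 11.22 = -3.87; fold change = 2^3.87 = 14.621
CG2057: ΔΔCt = (21.66−16.52) − (27.76−17.27) = 5.14 − 10.49 = -5.35; fold change = 2^5.35 = 40.786
CG30408: ΔΔCt = (22.20−16.52) − (23.47−17.27) = 5.68 − 6.20 = -0.52; fold change = 2^0.52 = 1.434
CG2057 has the largest |ΔΔCt| = 5.35.

40.786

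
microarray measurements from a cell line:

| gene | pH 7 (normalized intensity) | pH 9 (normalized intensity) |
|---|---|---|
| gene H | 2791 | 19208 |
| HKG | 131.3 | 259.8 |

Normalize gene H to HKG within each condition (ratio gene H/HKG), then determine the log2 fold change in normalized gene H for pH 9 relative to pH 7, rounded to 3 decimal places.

1.798

gene H/HKG (pH 7) = 2791 / 131.3 = 21.257
gene H/HKG (pH 9) = 19208 / 259.8 = 73.934
Fold change = 73.934 / 21.257 = 3.4781
log2(3.4781) = 1.7983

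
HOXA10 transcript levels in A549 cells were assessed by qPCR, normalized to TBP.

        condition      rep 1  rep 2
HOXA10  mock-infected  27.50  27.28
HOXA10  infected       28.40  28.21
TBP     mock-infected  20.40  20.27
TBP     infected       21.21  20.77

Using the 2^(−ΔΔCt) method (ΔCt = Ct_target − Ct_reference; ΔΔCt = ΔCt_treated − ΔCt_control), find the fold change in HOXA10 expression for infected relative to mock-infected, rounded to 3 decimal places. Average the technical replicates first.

Mean Ct: HOXA10 mock-infected 27.390; HOXA10 infected 28.305; TBP mock-infected 20.335; TBP infected 20.990
ΔCt(mock-infected) = 27.390 − 20.335 = 7.055
ΔCt(infected) = 28.305 − 20.990 = 7.315
ΔΔCt = 7.315 − 7.055 = 0.260
Fold change = 2^(−0.260) = 0.8351

0.835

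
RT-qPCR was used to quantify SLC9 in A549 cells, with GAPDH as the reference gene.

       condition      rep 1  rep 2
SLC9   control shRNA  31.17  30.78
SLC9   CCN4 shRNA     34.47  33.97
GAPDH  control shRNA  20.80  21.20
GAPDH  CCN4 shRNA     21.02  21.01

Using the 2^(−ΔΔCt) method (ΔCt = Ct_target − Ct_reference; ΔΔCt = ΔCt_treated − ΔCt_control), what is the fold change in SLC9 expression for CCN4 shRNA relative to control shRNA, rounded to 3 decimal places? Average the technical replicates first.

0.107

Mean Ct: SLC9 control shRNA 30.975; SLC9 CCN4 shRNA 34.220; GAPDH control shRNA 21.000; GAPDH CCN4 shRNA 21.015
ΔCt(control shRNA) = 30.975 − 21.000 = 9.975
ΔCt(CCN4 shRNA) = 34.220 − 21.015 = 13.205
ΔΔCt = 13.205 − 9.975 = 3.230
Fold change = 2^(−3.230) = 0.1066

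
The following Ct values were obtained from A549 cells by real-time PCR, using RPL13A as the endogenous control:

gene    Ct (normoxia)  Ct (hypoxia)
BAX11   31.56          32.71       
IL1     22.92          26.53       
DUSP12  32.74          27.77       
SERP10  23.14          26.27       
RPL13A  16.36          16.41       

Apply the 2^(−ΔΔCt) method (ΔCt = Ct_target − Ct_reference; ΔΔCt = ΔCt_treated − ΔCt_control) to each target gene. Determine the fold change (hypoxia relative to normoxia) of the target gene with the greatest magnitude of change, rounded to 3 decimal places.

32.447

BAX11: ΔΔCt = (32.71−16.41) − (31.56−16.36) = 16.30 − 15.20 = 1.10; fold change = 2^-1.10 = 0.467
IL1: ΔΔCt = (26.53−16.41) − (22.92−16.36) = 10.12 − 6.56 = 3.56; fold change = 2^-3.56 = 0.085
DUSP12: ΔΔCt = (27.77−16.41) − (32.74−16.36) = 11.36 − 16.38 = -5.02; fold change = 2^5.02 = 32.447
SERP10: ΔΔCt = (26.27−16.41) − (23.14−16.36) = 9.86 − 6.78 = 3.08; fold change = 2^-3.08 = 0.118
DUSP12 has the largest |ΔΔCt| = 5.02.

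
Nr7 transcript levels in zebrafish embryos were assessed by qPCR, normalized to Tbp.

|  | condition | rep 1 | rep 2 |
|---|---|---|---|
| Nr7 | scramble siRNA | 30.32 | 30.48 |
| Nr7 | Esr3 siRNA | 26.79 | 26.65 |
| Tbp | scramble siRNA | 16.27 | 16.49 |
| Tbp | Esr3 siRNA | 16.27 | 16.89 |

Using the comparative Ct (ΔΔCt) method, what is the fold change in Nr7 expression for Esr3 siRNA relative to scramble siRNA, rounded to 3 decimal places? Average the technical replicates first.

14.723

Mean Ct: Nr7 scramble siRNA 30.400; Nr7 Esr3 siRNA 26.720; Tbp scramble siRNA 16.380; Tbp Esr3 siRNA 16.580
ΔCt(scramble siRNA) = 30.400 − 16.380 = 14.020
ΔCt(Esr3 siRNA) = 26.720 − 16.580 = 10.140
ΔΔCt = 10.140 − 14.020 = -3.880
Fold change = 2^(−(-3.880)) = 2^3.880 = 14.7230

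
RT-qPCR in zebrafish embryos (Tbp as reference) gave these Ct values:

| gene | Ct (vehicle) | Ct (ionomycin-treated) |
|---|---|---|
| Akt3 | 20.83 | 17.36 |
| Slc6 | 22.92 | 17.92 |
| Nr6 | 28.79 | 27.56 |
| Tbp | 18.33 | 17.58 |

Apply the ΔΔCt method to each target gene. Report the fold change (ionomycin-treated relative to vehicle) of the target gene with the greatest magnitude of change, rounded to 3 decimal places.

19.027

Akt3: ΔΔCt = (17.36−17.58) − (20.83−18.33) = -0.22 − 2.50 = -2.72; fold change = 2^2.72 = 6.589
Slc6: ΔΔCt = (17.92−17.58) − (22.92−18.33) = 0.34 − 4.59 = -4.25; fold change = 2^4.25 = 19.027
Nr6: ΔΔCt = (27.56−17.58) − (28.79−18.33) = 9.98 − 10.46 = -0.48; fold change = 2^0.48 = 1.395
Slc6 has the largest |ΔΔCt| = 4.25.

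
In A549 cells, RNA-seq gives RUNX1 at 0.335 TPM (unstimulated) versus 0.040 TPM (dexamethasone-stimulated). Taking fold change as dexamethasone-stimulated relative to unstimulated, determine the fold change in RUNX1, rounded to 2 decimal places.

0.12

Fold change = 0.040 / 0.335 = 0.119
RUNX1 is downregulated.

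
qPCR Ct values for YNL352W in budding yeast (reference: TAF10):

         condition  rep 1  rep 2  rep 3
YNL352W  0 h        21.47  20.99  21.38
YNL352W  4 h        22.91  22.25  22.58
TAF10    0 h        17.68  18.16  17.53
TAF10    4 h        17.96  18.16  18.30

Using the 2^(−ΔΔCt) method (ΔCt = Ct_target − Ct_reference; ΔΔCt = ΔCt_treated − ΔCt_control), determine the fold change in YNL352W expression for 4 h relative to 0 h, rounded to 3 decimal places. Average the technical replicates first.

Mean Ct: YNL352W 0 h 21.280; YNL352W 4 h 22.580; TAF10 0 h 17.790; TAF10 4 h 18.140
ΔCt(0 h) = 21.280 − 17.790 = 3.490
ΔCt(4 h) = 22.580 − 18.140 = 4.440
ΔΔCt = 4.440 − 3.490 = 0.950
Fold change = 2^(−0.950) = 0.5176

0.518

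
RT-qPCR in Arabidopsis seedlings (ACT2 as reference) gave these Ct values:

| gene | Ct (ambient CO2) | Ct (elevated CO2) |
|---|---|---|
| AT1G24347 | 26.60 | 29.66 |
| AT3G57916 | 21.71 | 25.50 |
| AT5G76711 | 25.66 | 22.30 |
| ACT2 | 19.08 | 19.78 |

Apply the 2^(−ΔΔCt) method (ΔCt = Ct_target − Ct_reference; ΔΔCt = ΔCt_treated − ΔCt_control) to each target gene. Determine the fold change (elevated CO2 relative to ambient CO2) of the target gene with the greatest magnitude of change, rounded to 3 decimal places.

AT1G24347: ΔΔCt = (29.66−19.78) − (26.60−19.08) = 9.88 − 7.52 = 2.36; fold change = 2^-2.36 = 0.195
AT3G57916: ΔΔCt = (25.50−19.78) − (21.71−19.08) = 5.72 − 2.63 = 3.09; fold change = 2^-3.09 = 0.117
AT5G76711: ΔΔCt = (22.30−19.78) − (25.66−19.08) = 2.52 − 6.58 = -4.06; fold change = 2^4.06 = 16.679
AT5G76711 has the largest |ΔΔCt| = 4.06.

16.679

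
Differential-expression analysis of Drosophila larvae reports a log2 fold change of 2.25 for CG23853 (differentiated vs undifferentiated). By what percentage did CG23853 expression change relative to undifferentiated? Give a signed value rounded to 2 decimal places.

Fold change = 2^(2.25) = 4.7568
Percent change = (FC − 1) × 100% = (4.7568 − 1) × 100 = 375.68%

375.68%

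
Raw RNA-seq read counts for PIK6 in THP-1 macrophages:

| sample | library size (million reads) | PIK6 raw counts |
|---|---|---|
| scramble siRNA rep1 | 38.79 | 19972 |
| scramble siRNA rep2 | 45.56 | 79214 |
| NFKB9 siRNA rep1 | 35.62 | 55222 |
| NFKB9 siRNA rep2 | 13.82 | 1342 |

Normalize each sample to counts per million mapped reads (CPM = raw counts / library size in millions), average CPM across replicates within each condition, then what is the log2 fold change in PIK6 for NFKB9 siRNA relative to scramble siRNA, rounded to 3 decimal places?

CPM(scramble siRNA rep1) = 19972 / 38.79 = 514.8750
CPM(scramble siRNA rep2) = 79214 / 45.56 = 1738.6743
CPM(NFKB9 siRNA rep1) = 55222 / 35.62 = 1550.3088
CPM(NFKB9 siRNA rep2) = 1342 / 13.82 = 97.1056
mean CPM(scramble siRNA) = 1126.7746; mean CPM(NFKB9 siRNA) = 823.7072
Fold change = 823.7072 / 1126.7746 = 0.73103
log2(0.73103) = -0.4520

-0.452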